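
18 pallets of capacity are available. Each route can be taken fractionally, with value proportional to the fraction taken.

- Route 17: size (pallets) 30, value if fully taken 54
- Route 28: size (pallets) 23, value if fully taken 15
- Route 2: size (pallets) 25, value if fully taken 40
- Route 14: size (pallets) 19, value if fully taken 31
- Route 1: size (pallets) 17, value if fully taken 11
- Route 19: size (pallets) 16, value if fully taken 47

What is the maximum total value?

50.6

Best value per unit of size first: Route 19 47/16≈2.94, Route 17 54/30≈1.8, Route 14 31/19≈1.63, Route 2 40/25≈1.6, Route 28 15/23≈0.652, Route 1 11/17≈0.647.
Take all of Route 19 (16 pallets, value 47) ; 2 pallets left.
Fill the last 2 pallets with part of Route 17: 2/30 of it earns 3.6.
Total value = 50.6.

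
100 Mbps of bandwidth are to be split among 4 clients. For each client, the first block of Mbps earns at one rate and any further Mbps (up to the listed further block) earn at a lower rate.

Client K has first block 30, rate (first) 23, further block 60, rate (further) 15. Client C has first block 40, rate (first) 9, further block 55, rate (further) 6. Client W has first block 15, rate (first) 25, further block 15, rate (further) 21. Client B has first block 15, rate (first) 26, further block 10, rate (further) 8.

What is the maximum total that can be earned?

2145

Order all 8 blocks by rate: Client B/tier1 26 > Client W/tier1 25 > Client K/tier1 23 > Client W/tier2 21 > Client K/tier2 15 > Client C/tier1 9 > Client B/tier2 8 > Client C/tier2 6.
Client B tier1 at 26: fill all 15 → 85 left.
Client W tier1 at 25: fill all 15 → 70 left.
Fill Client K tier1 block (30 at 23) → 40 left.
Fill Client W tier2 block (15 at 21) → 25 left.
25 remain; put them into Client K tier2 at 15.
Total = 26×15 + 25×15 + 23×30 + 21×15 + 15×25 = 2145.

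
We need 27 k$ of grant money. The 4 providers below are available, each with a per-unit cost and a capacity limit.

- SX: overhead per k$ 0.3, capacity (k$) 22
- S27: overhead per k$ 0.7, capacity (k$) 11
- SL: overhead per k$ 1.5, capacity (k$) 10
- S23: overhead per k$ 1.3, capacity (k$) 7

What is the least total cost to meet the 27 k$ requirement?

Cheapest first:
Take 22 from SX at 0.3 — need 5 more.
Take 5 from S27 at 0.7 to finish.
S23, SL: unused.
Cost = 22×0.3 + 5×0.7 = 10.1.

10.1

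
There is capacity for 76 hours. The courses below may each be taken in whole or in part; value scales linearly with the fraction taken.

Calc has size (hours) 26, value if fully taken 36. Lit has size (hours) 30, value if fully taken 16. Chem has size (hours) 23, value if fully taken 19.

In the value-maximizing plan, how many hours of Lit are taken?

27

Best value per unit of size first: Calc 36/26≈1.38, Chem 19/23≈0.826, Lit 16/30≈0.533.
All 26 hours of Calc fit (value 36) ; 50 remain.
All 23 hours of Chem fit (value 19) ; 27 remain.
Fill the last 27 hours with part of Lit: 27/30 of it earns 14.4.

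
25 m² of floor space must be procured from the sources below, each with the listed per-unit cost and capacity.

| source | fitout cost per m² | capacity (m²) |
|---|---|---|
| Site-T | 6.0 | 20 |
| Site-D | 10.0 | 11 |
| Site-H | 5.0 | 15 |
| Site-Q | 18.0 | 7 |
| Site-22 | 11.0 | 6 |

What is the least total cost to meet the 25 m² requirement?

135

Fill from the cheapest source first.
Site-H at 5.0: take all 15 m² — 10 still needed.
Site-T (6.0): take the remaining 10 — done.
Site-D, Site-22, Site-Q: unused.
Cost = 15×5.0 + 10×6.0 = 135.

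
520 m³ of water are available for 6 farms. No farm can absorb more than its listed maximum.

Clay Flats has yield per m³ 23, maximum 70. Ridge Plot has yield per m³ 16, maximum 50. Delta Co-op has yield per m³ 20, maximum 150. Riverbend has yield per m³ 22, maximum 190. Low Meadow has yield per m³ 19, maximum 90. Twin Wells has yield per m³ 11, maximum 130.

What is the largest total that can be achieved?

10820

Order the farms by yield per m³: Clay Flats 23 > Riverbend 22 > Delta Co-op 20 > Low Meadow 19 > Ridge Plot 16 > Twin Wells 11.
Give Clay Flats 70 to hit its cap of 70 → 450 left.
Riverbend: +190 to 190 (cap) → 260 left.
Delta Co-op takes 150 to reach its cap of 150 → 110 left.
Low Meadow: +90 to 90 (cap) → 20 left.
Ridge Plot has room for 50 but only 20 remain, so it gets 20.
Total = 23×70 + 16×20 + 20×150 + 22×190 + 19×90 = 10820.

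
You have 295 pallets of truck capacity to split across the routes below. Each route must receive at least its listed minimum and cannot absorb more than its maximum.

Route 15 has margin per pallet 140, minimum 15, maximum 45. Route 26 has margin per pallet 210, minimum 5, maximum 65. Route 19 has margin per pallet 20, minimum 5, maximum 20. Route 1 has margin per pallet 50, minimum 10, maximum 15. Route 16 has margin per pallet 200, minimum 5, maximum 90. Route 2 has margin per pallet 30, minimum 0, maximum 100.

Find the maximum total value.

Meeting every minimum uses 15+5+5+10+5+0 = 40 pallets, leaving 255.
Order the routes by margin per pallet: Route 26 210 > Route 16 200 > Route 15 140 > Route 1 50 > Route 2 30 > Route 19 20.
Route 26: +60 to 65 (cap) — 195 left.
Route 16: +85 to 90 (cap) — 110 left.
Give Route 15 30 more to hit its cap of 45 — 80 left.
Route 1 takes 5 more to reach its cap of 15 — 75 left.
Route 2: +75 (room for 100) → 75. Pool exhausted.
Total = 140×45 + 210×65 + 20×5 + 50×15 + 200×90 + 30×75 = 41050.

41050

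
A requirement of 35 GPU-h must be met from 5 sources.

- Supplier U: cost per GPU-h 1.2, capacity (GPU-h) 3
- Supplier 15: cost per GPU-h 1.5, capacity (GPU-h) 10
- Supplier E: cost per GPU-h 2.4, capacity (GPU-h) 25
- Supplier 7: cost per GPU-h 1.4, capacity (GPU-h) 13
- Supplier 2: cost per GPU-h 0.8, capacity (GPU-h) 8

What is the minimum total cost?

45.6

Use sources in increasing cost order.
Take 8 from Supplier 2 at 0.8 — need 27 more.
Supplier U (1.2): use full 3 — 24 GPU-h to go.
Supplier 7 at 1.4: take all 13 GPU-h — 11 still needed.
Supplier 15 at 1.5: take all 10 GPU-h — 1 still needed.
Take 1 from Supplier E at 2.4 to finish.
Cost = 8×0.8 + 3×1.2 + 13×1.4 + 10×1.5 + 1×2.4 = 45.6.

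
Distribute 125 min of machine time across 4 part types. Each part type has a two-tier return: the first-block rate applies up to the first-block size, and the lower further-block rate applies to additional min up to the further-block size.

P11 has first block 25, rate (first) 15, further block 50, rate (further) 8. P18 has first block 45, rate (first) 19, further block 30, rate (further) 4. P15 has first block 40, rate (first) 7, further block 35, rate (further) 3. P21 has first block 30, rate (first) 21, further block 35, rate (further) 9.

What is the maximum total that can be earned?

2085

Rank every tier by rate: P21/first 21 > P18/first 19 > P11/first 15 > P21/second 9 > P11/second 8 > P15/first 7 > P18/second 4 > P15/second 3.
Fill P21 first block (30 at 21) ; 95 left.
P18 first at 19: fill all 45 ; 50 left.
P11 first at 15: fill all 25 ; 25 left.
25 remain; put them into P21 second at 9.
Total = 21×30 + 19×45 + 15×25 + 9×25 = 2085.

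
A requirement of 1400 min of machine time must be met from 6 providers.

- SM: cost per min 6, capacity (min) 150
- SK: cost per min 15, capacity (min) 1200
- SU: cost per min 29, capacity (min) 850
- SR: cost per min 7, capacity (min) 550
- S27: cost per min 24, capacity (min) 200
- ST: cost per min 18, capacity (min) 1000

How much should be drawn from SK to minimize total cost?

700

Use providers in increasing cost order.
Take 150 from SM at 6 — need 1250 more.
Take 550 from SR at 7 — need 700 more.
Take 700 from SK at 15 to finish.
ST, S27, SU: unused.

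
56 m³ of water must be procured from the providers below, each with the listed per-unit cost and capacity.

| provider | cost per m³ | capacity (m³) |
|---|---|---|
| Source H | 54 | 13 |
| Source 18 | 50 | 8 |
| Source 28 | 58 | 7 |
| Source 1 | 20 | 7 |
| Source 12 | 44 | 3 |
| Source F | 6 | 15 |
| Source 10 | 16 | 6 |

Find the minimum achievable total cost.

1792

Use providers in increasing cost order.
Source F (6): use full 15 → 41 m³ to go.
Source 10 (16): use full 6 → 35 m³ to go.
Source 1 at 20: take all 7 m³ → 28 still needed.
Source 12 at 44: take all 3 m³ → 25 still needed.
Take 8 from Source 18 at 50 → need 17 more.
Take 13 from Source H at 54 → need 4 more.
Source 28 (58): take the remaining 4 → done.
Cost = 15×6 + 6×16 + 7×20 + 3×44 + 8×50 + 13×54 + 4×58 = 1792.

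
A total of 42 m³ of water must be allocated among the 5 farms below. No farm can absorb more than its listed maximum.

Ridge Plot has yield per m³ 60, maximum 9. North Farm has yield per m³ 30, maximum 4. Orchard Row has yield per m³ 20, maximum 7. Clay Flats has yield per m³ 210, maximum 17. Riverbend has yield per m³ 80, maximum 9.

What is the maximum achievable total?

Highest yield per m³ first: Clay Flats 210 > Riverbend 80 > Ridge Plot 60 > North Farm 30 > Orchard Row 20.
Clay Flats takes 17 to reach its cap of 17 → 25 left.
Riverbend takes 9 to reach its cap of 9 → 16 left.
Ridge Plot: +9 to 9 (cap) → 7 left.
North Farm: +4 to 4 (cap) → 3 left.
Orchard Row: +3 (room for 7) → 3. Pool exhausted.
Total = 60×9 + 30×4 + 20×3 + 210×17 + 80×9 = 5010.

5010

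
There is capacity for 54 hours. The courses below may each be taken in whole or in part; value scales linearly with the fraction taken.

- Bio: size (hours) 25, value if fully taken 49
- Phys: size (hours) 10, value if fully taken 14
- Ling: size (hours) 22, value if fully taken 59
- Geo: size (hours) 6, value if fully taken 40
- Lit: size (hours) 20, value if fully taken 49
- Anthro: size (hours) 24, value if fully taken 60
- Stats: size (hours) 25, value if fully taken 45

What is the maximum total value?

Rank by value-to-size ratio: Geo 40/6≈6.67, Ling 59/22≈2.68, Anthro 60/24≈2.5, Lit 49/20≈2.45, Bio 49/25≈1.96, Stats 45/25≈1.8, Phys 14/10≈1.4.
Take all of Geo (6 hours, value 40) — 48 hours left.
All 22 hours of Ling fit (value 59) — 26 remain.
Anthro: take in full, 24 hours for value 60 — 2 left.
Fill the last 2 hours with part of Lit: 2/20 of it earns 4.9.
Total value = 163.9.

163.9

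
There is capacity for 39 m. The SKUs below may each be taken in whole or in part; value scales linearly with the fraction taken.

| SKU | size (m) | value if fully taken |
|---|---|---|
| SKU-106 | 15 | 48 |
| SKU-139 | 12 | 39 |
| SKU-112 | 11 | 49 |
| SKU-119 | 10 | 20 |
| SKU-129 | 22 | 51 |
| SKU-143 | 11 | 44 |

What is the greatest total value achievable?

148

Best value per unit of size first: SKU-112 49/11≈4.45, SKU-143 44/11≈4, SKU-139 39/12≈3.25, SKU-106 48/15≈3.2, SKU-129 51/22≈2.32, SKU-119 20/10≈2.
All 11 m of SKU-112 fit (value 49) ; 28 remain.
All 11 m of SKU-143 fit (value 44) ; 17 remain.
All 12 m of SKU-139 fit (value 39) ; 5 remain.
Only 5 m remain; take 5/15 of SKU-106 for value 48×5/15 = 16.
Total value = 148.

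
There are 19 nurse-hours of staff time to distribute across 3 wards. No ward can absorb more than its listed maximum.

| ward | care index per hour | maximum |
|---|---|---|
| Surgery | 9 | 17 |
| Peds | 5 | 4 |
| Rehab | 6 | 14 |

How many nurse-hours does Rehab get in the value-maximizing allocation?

2

Rank by care index per hour: Surgery 9 > Rehab 6 > Peds 5.
Surgery: +17 to 17 (cap) — 2 left.
Only 2 left; Rehab takes them to reach 2.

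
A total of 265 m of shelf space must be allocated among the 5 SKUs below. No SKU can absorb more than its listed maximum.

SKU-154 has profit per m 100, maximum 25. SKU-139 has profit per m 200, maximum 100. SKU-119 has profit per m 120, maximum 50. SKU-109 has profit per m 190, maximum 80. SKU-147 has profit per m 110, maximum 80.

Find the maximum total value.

Highest profit per m first: SKU-139 200 > SKU-109 190 > SKU-119 120 > SKU-147 110 > SKU-154 100.
SKU-139 takes 100 to reach its cap of 100 — 165 left.
Give SKU-109 80 to hit its cap of 80 — 85 left.
Give SKU-119 50 to hit its cap of 50 — 35 left.
SKU-147: +35 (room for 80) → 35. Pool exhausted.
Total = 200×100 + 120×50 + 190×80 + 110×35 = 45050.

45050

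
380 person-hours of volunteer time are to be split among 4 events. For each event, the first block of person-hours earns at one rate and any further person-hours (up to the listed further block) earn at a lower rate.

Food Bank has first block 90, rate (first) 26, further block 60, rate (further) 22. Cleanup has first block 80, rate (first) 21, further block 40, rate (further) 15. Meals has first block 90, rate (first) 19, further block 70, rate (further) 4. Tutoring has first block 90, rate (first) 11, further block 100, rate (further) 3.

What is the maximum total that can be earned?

Order all 8 blocks by rate: Food Bank/T1 26 > Food Bank/T2 22 > Cleanup/T1 21 > Meals/T1 19 > Cleanup/T2 15 > Tutoring/T1 11 > Meals/T2 4 > Tutoring/T2 3.
Food Bank T1 at 26: fill all 90 — 290 left.
Fill Food Bank T2 block (60 at 22) — 230 left.
Cleanup T1 at 21: fill all 80 — 150 left.
Meals T1 at 19: fill all 90 — 60 left.
Cleanup/T2 (15): +40 — 20 left.
Tutoring T1 at 11: only 20 left, fill 20.
Total = 26×90 + 22×60 + 21×80 + 19×90 + 15×40 + 11×20 = 7870.

7870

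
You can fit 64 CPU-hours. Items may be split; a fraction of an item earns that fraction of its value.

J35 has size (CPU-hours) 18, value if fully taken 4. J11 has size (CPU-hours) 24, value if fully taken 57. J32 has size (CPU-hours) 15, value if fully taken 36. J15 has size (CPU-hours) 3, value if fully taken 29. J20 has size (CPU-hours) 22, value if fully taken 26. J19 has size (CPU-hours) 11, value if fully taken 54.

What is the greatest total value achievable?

Rank by value-to-size ratio: J15 29/3≈9.67, J19 54/11≈4.91, J32 36/15≈2.4, J11 57/24≈2.38, J20 26/22≈1.18, J35 4/18≈0.222.
Take all of J15 (3 CPU-hours, value 29) → 61 CPU-hours left.
J19: take in full, 11 CPU-hours for value 54 → 50 left.
All 15 CPU-hours of J32 fit (value 36) → 35 remain.
Take all of J11 (24 CPU-hours, value 57) → 11 CPU-hours left.
11 CPU-hours left: a 11/22 share of J20 gives 26×11/22 = 13.
Total value = 189.

189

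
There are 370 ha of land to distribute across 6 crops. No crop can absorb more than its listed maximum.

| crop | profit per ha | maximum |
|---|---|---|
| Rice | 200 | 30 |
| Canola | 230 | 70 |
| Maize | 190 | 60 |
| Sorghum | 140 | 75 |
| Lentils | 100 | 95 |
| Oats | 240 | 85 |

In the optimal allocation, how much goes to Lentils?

50

Rank by profit per ha: Oats 240 > Canola 230 > Rice 200 > Maize 190 > Sorghum 140 > Lentils 100.
Give Oats 85 to hit its cap of 85 — 285 left.
Canola: +70 to 70 (cap) — 215 left.
Rice takes 30 to reach its cap of 30 — 185 left.
Maize takes 60 to reach its cap of 60 — 125 left.
Sorghum: +75 to 75 (cap) — 50 left.
Lentils has room for 95 but only 50 remain, so it gets 50.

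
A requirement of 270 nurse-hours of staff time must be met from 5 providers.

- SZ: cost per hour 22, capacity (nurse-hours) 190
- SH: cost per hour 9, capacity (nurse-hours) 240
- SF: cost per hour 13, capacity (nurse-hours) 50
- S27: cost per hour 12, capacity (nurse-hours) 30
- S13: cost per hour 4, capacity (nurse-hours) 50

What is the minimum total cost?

2180

Fill from the cheapest provider first.
S13 (4): use full 50 — 220 nurse-hours to go.
Take 220 from SH at 9 to finish.
S27, SF, SZ: unused.
Cost = 50×4 + 220×9 = 2180.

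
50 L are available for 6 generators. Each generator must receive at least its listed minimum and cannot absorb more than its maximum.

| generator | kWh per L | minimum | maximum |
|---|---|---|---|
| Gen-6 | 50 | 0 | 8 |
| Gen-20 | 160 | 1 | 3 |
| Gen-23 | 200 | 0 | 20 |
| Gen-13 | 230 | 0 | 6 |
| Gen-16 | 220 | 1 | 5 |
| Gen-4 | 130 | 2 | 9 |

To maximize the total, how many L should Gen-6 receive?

Meeting every minimum uses 0+1+0+0+1+2 = 4 L, leaving 46.
Highest kWh per L first: Gen-13 230 > Gen-16 220 > Gen-23 200 > Gen-20 160 > Gen-4 130 > Gen-6 50.
Gen-13 takes 6 more to reach its cap of 6 ; 40 left.
Gen-16 takes 4 more to reach its cap of 5 ; 36 left.
Gen-23 takes 20 more to reach its cap of 20 ; 16 left.
Gen-20: +2 to 3 (cap) ; 14 left.
Gen-4 takes 7 more to reach its cap of 9 ; 7 left.
Gen-6: +7 (room for 8) → 7. Pool exhausted.

7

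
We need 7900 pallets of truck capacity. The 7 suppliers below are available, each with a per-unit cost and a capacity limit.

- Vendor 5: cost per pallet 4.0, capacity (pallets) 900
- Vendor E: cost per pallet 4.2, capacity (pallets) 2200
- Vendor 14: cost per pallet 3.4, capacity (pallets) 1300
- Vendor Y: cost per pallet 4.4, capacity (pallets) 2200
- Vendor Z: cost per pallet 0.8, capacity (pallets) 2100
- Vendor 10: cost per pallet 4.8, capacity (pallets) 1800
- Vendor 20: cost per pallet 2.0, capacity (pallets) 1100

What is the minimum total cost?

Fill from the cheapest supplier first.
Take 2100 from Vendor Z at 0.8 → need 5800 more.
Vendor 20 (2.0): use full 1100 → 4700 pallets to go.
Take 1300 from Vendor 14 at 3.4 → need 3400 more.
Vendor 5 (4.0): use full 900 → 2500 pallets to go.
Vendor E at 4.2: take all 2200 pallets → 300 still needed.
Vendor Y at 4.4: take 300 of its 2200 → requirement met.
Vendor 10: unused.
Cost = 2100×0.8 + 1100×2.0 + 1300×3.4 + 900×4.0 + 2200×4.2 + 300×4.4 = 22460.

22460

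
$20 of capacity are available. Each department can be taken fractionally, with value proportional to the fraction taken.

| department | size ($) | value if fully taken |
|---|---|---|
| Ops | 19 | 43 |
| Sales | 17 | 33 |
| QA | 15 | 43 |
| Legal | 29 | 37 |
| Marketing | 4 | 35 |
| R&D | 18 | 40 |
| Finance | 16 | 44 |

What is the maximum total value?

80.75

Rank by value-to-size ratio: Marketing 35/4≈8.75, QA 43/15≈2.87, Finance 44/16≈2.75, Ops 43/19≈2.26, R&D 40/18≈2.22, Sales 33/17≈1.94, Legal 37/29≈1.28.
Take all of Marketing (4 $, value 35) → 16 $ left.
QA: take in full, 15 $ for value 43 → 1 left.
Only 1 $ remain; take 1/16 of Finance for value 44×1/16 = 2.75.
Total value = 80.75.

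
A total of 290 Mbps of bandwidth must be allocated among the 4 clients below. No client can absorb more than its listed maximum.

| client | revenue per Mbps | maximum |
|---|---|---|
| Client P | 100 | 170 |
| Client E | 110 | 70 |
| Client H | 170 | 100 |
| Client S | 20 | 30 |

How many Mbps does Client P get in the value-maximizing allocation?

Rank by revenue per Mbps: Client H 170 > Client E 110 > Client P 100 > Client S 20.
Client H takes 100 to reach its cap of 100 ; 190 left.
Give Client E 70 to hit its cap of 70 ; 120 left.
Client P has room for 170 but only 120 remain, so it gets 120.

120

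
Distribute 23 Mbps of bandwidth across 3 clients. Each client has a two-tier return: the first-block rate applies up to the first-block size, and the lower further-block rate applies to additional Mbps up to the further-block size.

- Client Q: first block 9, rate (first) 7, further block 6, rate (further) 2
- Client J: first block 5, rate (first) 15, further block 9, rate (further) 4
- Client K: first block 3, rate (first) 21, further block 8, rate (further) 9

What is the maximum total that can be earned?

259

Order all 6 blocks by rate: Client K/T1 21 > Client J/T1 15 > Client K/T2 9 > Client Q/T1 7 > Client J/T2 4 > Client Q/T2 2.
Client K/T1 (21): +3 → 20 left.
Fill Client J T1 block (5 at 15) → 15 left.
Client K T2 at 9: fill all 8 → 7 left.
Client Q/T1: +7 of 9 at 7; pool empty.
Total = 21×3 + 15×5 + 9×8 + 7×7 = 259.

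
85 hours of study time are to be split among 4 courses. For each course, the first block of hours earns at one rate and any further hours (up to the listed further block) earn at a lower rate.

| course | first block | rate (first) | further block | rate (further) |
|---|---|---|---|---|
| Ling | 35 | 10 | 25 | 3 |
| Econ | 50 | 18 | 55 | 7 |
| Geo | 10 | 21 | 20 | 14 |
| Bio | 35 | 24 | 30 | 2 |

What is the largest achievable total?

Rank every tier by rate: Bio/T1 24 > Geo/T1 21 > Econ/T1 18 > Geo/T2 14 > Ling/T1 10 > Econ/T2 7 > Ling/T2 3 > Bio/T2 2.
Bio T1 at 24: fill all 35 → 50 left.
Geo/T1 (21): +10 → 40 left.
Econ T1 at 18: only 40 left, fill 40.
Total = 24×35 + 21×10 + 18×40 = 1770.

1770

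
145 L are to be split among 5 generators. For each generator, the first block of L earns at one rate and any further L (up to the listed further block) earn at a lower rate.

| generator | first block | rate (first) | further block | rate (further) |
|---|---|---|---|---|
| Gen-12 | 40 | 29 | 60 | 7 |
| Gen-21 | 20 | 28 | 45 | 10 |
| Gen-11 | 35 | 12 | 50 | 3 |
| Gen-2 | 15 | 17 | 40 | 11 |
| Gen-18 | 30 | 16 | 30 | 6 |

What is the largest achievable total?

Order all 10 blocks by rate: Gen-12/tier1 29 > Gen-21/tier1 28 > Gen-2/tier1 17 > Gen-18/tier1 16 > Gen-11/tier1 12 > Gen-2/tier2 11 > Gen-21/tier2 10 > Gen-12/tier2 7 > Gen-18/tier2 6 > Gen-11/tier2 3.
Fill Gen-12 tier1 block (40 at 29) → 105 left.
Gen-21/tier1 (28): +20 → 85 left.
Gen-2/tier1 (17): +15 → 70 left.
Fill Gen-18 tier1 block (30 at 16) → 40 left.
Gen-11 tier1 at 12: fill all 35 → 5 left.
Gen-2/tier2: +5 of 40 at 11; pool empty.
Total = 29×40 + 28×20 + 17×15 + 16×30 + 12×35 + 11×5 = 2930.

2930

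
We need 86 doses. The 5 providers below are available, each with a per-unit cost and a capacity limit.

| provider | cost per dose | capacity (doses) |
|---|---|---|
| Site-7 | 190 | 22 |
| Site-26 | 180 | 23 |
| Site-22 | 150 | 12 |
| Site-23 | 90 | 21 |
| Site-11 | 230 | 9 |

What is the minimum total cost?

13850

Fill from the cheapest provider first.
Take 21 from Site-23 at 90 → need 65 more.
Site-22 at 150: take all 12 doses → 53 still needed.
Site-26 (180): use full 23 → 30 doses to go.
Site-7 (190): use full 22 → 8 doses to go.
Site-11 at 230: take 8 of its 9 → requirement met.
Cost = 21×90 + 12×150 + 23×180 + 22×190 + 8×230 = 13850.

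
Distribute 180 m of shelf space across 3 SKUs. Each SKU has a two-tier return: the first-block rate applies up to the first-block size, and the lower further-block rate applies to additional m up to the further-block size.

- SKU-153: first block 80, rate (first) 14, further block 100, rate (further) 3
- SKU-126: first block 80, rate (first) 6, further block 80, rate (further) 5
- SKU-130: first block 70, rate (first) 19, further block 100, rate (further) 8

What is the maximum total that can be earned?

Order all 6 blocks by rate: SKU-130/first 19 > SKU-153/first 14 > SKU-130/second 8 > SKU-126/first 6 > SKU-126/second 5 > SKU-153/second 3.
Fill SKU-130 first block (70 at 19) → 110 left.
SKU-153 first at 14: fill all 80 → 30 left.
30 remain; put them into SKU-130 second at 8.
Total = 19×70 + 14×80 + 8×30 = 2690.

2690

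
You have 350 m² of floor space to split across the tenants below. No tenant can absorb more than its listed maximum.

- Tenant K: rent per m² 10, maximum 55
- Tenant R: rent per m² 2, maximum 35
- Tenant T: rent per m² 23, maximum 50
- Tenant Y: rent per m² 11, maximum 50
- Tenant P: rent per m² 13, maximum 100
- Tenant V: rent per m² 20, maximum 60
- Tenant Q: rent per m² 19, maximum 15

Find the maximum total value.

5075

Highest rent per m² first: Tenant T 23 > Tenant V 20 > Tenant Q 19 > Tenant P 13 > Tenant Y 11 > Tenant K 10 > Tenant R 2.
Give Tenant T 50 to hit its cap of 50 ; 300 left.
Tenant V takes 60 to reach its cap of 60 ; 240 left.
Tenant Q: +15 to 15 (cap) ; 225 left.
Give Tenant P 100 to hit its cap of 100 ; 125 left.
Tenant Y: +50 to 50 (cap) ; 75 left.
Tenant K takes 55 to reach its cap of 55 ; 20 left.
Only 20 left; Tenant R takes them to reach 20.
Total = 10×55 + 2×20 + 23×50 + 11×50 + 13×100 + 20×60 + 19×15 = 5075.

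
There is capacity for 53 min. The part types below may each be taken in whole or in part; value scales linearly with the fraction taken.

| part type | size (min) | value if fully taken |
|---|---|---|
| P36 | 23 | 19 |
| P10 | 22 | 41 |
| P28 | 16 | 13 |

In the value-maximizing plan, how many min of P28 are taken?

8

Best value per unit of size first: P10 41/22≈1.86, P36 19/23≈0.826, P28 13/16≈0.812.
P10: take in full, 22 min for value 41 — 31 left.
Take all of P36 (23 min, value 19) — 8 min left.
8 min left: a 8/16 share of P28 gives 13×8/16 = 6.5.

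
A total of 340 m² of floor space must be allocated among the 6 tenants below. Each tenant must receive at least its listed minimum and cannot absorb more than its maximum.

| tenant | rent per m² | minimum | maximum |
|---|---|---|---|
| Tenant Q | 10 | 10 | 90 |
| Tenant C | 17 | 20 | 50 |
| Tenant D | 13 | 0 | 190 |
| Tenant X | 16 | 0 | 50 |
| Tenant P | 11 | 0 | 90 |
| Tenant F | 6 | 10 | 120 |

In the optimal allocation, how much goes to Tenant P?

30

Meeting every minimum uses 10+20+0+0+0+10 = 40 m², leaving 300.
Highest rent per m² first: Tenant C 17 > Tenant X 16 > Tenant D 13 > Tenant P 11 > Tenant Q 10 > Tenant F 6.
Tenant C takes 30 more to reach its cap of 50 — 270 left.
Give Tenant X 50 more to hit its cap of 50 — 220 left.
Give Tenant D 190 more to hit its cap of 190 — 30 left.
Tenant P has room for 90 more but only 30 remain, so it gets 30.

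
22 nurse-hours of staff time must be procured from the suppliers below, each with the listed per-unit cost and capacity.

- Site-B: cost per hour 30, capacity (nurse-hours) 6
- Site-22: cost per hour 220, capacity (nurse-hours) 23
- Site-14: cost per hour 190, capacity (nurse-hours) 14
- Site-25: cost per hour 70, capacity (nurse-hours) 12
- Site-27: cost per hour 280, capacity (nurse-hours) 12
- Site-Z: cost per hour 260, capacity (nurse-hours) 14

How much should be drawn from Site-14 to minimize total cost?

Cheapest first:
Site-B at 30: take all 6 nurse-hours ; 16 still needed.
Take 12 from Site-25 at 70 ; need 4 more.
Site-14 (190): take the remaining 4 ; done.
Site-22, Site-Z, Site-27: unused.

4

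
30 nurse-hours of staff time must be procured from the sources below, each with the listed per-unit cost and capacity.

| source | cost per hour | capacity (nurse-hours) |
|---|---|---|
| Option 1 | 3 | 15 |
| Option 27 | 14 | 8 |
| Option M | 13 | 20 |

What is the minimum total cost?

240

Fill from the cheapest source first.
Option 1 at 3: take all 15 nurse-hours ; 15 still needed.
Take 15 from Option M at 13 to finish.
Option 27: unused.
Cost = 15×3 + 15×13 = 240.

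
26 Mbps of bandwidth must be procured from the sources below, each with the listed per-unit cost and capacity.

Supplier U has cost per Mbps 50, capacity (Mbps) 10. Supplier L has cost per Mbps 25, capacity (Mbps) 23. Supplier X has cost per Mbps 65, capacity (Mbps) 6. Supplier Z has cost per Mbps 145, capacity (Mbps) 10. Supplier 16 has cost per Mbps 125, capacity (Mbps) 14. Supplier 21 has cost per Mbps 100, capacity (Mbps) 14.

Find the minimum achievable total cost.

725

Cheapest first:
Supplier L (25): use full 23 ; 3 Mbps to go.
Supplier U at 50: take 3 of its 10 ; requirement met.
Supplier X, Supplier 21, Supplier 16, Supplier Z: unused.
Cost = 23×25 + 3×50 = 725.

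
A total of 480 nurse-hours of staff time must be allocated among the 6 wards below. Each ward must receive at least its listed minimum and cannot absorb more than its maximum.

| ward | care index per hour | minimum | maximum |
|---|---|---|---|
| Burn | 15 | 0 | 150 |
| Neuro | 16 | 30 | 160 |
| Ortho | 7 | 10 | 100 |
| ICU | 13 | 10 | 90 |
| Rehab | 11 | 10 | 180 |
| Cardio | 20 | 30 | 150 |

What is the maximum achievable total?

Meeting every minimum uses 0+30+10+10+10+30 = 90 nurse-hours, leaving 390.
Rank by care index per hour: Cardio 20 > Neuro 16 > Burn 15 > ICU 13 > Rehab 11 > Ortho 7.
Give Cardio 120 more to hit its cap of 150 — 270 left.
Neuro takes 130 more to reach its cap of 160 — 140 left.
Only 140 left; Burn takes them to reach 140.
Total = 15×140 + 16×160 + 7×10 + 13×10 + 11×10 + 20×150 = 7970.

7970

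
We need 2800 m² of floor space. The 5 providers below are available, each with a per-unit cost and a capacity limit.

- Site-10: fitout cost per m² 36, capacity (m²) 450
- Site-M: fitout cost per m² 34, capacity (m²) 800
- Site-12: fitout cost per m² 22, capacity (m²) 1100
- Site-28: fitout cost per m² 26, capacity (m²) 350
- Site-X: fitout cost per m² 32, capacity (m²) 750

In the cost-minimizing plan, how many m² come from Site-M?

Cheapest first:
Take 1100 from Site-12 at 22 → need 1700 more.
Site-28 at 26: take all 350 m² → 1350 still needed.
Site-X (32): use full 750 → 600 m² to go.
Site-M (34): take the remaining 600 → done.
Site-10: unused.

600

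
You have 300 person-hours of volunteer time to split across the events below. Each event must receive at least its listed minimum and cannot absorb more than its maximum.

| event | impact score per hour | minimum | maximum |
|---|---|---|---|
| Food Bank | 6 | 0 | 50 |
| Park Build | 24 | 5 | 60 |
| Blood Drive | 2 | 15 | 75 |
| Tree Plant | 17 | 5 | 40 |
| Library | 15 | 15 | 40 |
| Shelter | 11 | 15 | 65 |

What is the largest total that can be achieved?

3825

Meeting every minimum uses 0+5+15+5+15+15 = 55 person-hours, leaving 245.
Highest impact score per hour first: Park Build 24 > Tree Plant 17 > Library 15 > Shelter 11 > Food Bank 6 > Blood Drive 2.
Park Build: +55 to 60 (cap) — 190 left.
Tree Plant: +35 to 40 (cap) — 155 left.
Library takes 25 more to reach its cap of 40 — 130 left.
Shelter takes 50 more to reach its cap of 65 — 80 left.
Food Bank takes 50 more to reach its cap of 50 — 30 left.
Blood Drive has room for 60 more but only 30 remain, so it gets 45.
Total = 6×50 + 24×60 + 2×45 + 17×40 + 15×40 + 11×65 = 3825.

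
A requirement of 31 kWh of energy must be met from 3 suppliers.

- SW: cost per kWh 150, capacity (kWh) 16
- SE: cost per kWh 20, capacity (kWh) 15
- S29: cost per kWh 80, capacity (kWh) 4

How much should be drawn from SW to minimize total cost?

12

Use suppliers in increasing cost order.
SE at 20: take all 15 kWh → 16 still needed.
S29 at 80: take all 4 kWh → 12 still needed.
Take 12 from SW at 150 to finish.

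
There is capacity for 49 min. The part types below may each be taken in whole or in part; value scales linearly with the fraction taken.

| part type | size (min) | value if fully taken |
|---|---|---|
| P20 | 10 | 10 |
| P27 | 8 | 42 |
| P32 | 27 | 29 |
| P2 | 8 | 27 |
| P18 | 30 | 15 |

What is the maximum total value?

Sort by value density: P27 42/8≈5.25, P2 27/8≈3.38, P32 29/27≈1.07, P20 10/10≈1, P18 15/30≈0.5.
P27: take in full, 8 min for value 42 — 41 left.
P2: take in full, 8 min for value 27 — 33 left.
All 27 min of P32 fit (value 29) — 6 remain.
6 min left: a 6/10 share of P20 gives 10×6/10 = 6.
Total value = 104.

104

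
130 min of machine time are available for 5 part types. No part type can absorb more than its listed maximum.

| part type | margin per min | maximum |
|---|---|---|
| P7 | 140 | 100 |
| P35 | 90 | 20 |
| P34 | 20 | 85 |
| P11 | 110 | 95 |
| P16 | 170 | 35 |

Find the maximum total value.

Rank by margin per min: P16 170 > P7 140 > P11 110 > P35 90 > P34 20.
Give P16 35 to hit its cap of 35 ; 95 left.
Only 95 left; P7 takes them to reach 95.
Total = 140×95 + 170×35 = 19250.

19250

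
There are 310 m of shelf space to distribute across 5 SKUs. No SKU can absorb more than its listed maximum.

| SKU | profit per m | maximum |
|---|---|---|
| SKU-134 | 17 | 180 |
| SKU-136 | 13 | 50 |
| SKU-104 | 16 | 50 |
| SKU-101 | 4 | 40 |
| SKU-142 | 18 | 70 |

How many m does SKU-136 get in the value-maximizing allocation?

10

Order the SKUs by profit per m: SKU-142 18 > SKU-134 17 > SKU-104 16 > SKU-136 13 > SKU-101 4.
SKU-142 takes 70 to reach its cap of 70 — 240 left.
SKU-134 takes 180 to reach its cap of 180 — 60 left.
SKU-104 takes 50 to reach its cap of 50 — 10 left.
SKU-136 has room for 50 but only 10 remain, so it gets 10.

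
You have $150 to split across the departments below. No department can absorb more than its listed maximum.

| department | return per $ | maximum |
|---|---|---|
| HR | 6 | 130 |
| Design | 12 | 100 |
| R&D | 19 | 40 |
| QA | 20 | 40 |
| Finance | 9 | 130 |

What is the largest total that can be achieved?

Highest return per $ first: QA 20 > R&D 19 > Design 12 > Finance 9 > HR 6.
Give QA 40 to hit its cap of 40 → 110 left.
R&D: +40 to 40 (cap) → 70 left.
Only 70 left; Design takes them to reach 70.
Total = 12×70 + 19×40 + 20×40 = 2400.

2400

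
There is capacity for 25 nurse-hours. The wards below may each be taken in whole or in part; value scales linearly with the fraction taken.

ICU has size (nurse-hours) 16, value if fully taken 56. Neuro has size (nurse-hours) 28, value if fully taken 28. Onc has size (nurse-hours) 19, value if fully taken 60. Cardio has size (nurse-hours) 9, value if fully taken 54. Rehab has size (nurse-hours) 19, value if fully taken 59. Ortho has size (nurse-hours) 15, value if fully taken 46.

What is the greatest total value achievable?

Sort by value density: Cardio 54/9≈6, ICU 56/16≈3.5, Onc 60/19≈3.16, Rehab 59/19≈3.11, Ortho 46/15≈3.07, Neuro 28/28≈1.
Cardio: take in full, 9 nurse-hours for value 54 → 16 left.
Take all of ICU (16 nurse-hours, value 56) → 0 nurse-hours left.
Total value = 110.

110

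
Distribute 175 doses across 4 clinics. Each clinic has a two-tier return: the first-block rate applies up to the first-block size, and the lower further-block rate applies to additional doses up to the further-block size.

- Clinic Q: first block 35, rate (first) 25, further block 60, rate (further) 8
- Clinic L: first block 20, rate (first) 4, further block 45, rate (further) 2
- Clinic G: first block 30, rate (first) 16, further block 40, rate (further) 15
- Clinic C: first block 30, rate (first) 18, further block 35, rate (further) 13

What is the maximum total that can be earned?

Treat each block as its own option and order by rate: Clinic Q/T1 25 > Clinic C/T1 18 > Clinic G/T1 16 > Clinic G/T2 15 > Clinic C/T2 13 > Clinic Q/T2 8 > Clinic L/T1 4 > Clinic L/T2 2.
Fill Clinic Q T1 block (35 at 25) — 140 left.
Clinic C T1 at 18: fill all 30 — 110 left.
Clinic G T1 at 16: fill all 30 — 80 left.
Clinic G/T2 (15): +40 — 40 left.
Clinic C T2 at 13: fill all 35 — 5 left.
Clinic Q T2 at 8: only 5 left, fill 5.
Total = 25×35 + 18×30 + 16×30 + 15×40 + 13×35 + 8×5 = 2990.

2990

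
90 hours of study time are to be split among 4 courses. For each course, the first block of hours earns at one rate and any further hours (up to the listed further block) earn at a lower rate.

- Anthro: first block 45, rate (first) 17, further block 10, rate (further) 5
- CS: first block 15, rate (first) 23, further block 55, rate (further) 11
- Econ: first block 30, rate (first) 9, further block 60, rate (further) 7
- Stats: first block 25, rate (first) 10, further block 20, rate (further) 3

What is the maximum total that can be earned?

1440

Rank every tier by rate: CS/tier1 23 > Anthro/tier1 17 > CS/tier2 11 > Stats/tier1 10 > Econ/tier1 9 > Econ/tier2 7 > Anthro/tier2 5 > Stats/tier2 3.
CS tier1 at 23: fill all 15 — 75 left.
Anthro/tier1 (17): +45 — 30 left.
CS tier2 at 11: only 30 left, fill 30.
Total = 23×15 + 17×45 + 11×30 = 1440.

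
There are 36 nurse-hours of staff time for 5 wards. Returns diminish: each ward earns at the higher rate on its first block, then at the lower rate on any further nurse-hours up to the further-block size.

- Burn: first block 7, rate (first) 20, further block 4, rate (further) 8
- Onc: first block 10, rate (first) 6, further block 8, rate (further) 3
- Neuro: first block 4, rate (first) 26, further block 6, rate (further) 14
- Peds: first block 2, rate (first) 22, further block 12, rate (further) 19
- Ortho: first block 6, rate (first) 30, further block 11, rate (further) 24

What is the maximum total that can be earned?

846

Treat each block as its own option and order by rate: Ortho/tier1 30 > Neuro/tier1 26 > Ortho/tier2 24 > Peds/tier1 22 > Burn/tier1 20 > Peds/tier2 19 > Neuro/tier2 14 > Burn/tier2 8 > Onc/tier1 6 > Onc/tier2 3.
Fill Ortho tier1 block (6 at 30) — 30 left.
Fill Neuro tier1 block (4 at 26) — 26 left.
Fill Ortho tier2 block (11 at 24) — 15 left.
Peds/tier1 (22): +2 — 13 left.
Fill Burn tier1 block (7 at 20) — 6 left.
Peds/tier2: +6 of 12 at 19; pool empty.
Total = 30×6 + 26×4 + 24×11 + 22×2 + 20×7 + 19×6 = 846.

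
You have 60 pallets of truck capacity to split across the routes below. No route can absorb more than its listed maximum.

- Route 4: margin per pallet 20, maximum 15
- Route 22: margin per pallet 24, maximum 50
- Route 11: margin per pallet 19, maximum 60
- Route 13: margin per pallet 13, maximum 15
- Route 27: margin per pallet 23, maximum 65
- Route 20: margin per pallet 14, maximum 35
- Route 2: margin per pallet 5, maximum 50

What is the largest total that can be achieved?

Highest margin per pallet first: Route 22 24 > Route 27 23 > Route 4 20 > Route 11 19 > Route 20 14 > Route 13 13 > Route 2 5.
Give Route 22 50 to hit its cap of 50 → 10 left.
Only 10 left; Route 27 takes them to reach 10.
Total = 24×50 + 23×10 = 1430.

1430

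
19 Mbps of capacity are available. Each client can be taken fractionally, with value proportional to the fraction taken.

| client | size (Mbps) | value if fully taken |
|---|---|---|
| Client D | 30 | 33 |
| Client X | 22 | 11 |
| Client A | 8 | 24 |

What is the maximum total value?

36.1

Best value per unit of size first: Client A 24/8≈3, Client D 33/30≈1.1, Client X 11/22≈0.5.
All 8 Mbps of Client A fit (value 24) → 11 remain.
Only 11 Mbps remain; take 11/30 of Client D for value 33×11/30 = 12.1.
Total value = 36.1.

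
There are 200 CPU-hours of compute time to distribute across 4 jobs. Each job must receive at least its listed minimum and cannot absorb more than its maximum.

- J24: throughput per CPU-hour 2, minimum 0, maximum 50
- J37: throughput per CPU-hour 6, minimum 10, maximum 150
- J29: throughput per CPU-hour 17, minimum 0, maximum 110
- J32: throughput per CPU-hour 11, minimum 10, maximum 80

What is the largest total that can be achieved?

2810

Meeting every minimum uses 0+10+0+10 = 20 CPU-hours, leaving 180.
Rank by throughput per CPU-hour: J29 17 > J32 11 > J37 6 > J24 2.
J29 takes 110 more to reach its cap of 110 ; 70 left.
J32: +70 to 80 (cap) ; 0 left.
Total = 6×10 + 17×110 + 11×80 = 2810.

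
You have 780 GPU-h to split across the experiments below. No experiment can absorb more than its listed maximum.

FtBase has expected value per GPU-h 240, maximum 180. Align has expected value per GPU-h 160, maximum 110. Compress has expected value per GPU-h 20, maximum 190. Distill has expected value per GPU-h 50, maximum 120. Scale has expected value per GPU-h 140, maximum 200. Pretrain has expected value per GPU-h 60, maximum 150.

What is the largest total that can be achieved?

104200

Rank by expected value per GPU-h: FtBase 240 > Align 160 > Scale 140 > Pretrain 60 > Distill 50 > Compress 20.
FtBase takes 180 to reach its cap of 180 — 600 left.
Align: +110 to 110 (cap) — 490 left.
Scale takes 200 to reach its cap of 200 — 290 left.
Give Pretrain 150 to hit its cap of 150 — 140 left.
Give Distill 120 to hit its cap of 120 — 20 left.
Only 20 left; Compress takes them to reach 20.
Total = 240×180 + 160×110 + 20×20 + 50×120 + 140×200 + 60×150 = 104200.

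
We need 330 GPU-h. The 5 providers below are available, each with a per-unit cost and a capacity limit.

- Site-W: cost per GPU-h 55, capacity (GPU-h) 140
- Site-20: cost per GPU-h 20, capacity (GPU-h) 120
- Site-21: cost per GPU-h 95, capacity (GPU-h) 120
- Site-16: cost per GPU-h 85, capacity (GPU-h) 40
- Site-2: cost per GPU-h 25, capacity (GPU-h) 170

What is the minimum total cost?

Cheapest first:
Site-20 at 20: take all 120 GPU-h ; 210 still needed.
Site-2 at 25: take all 170 GPU-h ; 40 still needed.
Site-W (55): take the remaining 40 ; done.
Site-16, Site-21: unused.
Cost = 120×20 + 170×25 + 40×55 = 8850.

8850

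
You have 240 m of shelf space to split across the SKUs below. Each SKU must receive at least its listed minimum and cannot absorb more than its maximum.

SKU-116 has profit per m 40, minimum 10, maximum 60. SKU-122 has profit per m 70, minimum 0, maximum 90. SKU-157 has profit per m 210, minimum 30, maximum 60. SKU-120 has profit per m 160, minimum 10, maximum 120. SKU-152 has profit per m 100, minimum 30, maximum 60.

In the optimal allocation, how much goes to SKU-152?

Meeting every minimum uses 10+0+30+10+30 = 80 m, leaving 160.
Highest profit per m first: SKU-157 210 > SKU-120 160 > SKU-152 100 > SKU-122 70 > SKU-116 40.
SKU-157 takes 30 more to reach its cap of 60 — 130 left.
SKU-120: +110 to 120 (cap) — 20 left.
Only 20 left; SKU-152 takes them to reach 50.

50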